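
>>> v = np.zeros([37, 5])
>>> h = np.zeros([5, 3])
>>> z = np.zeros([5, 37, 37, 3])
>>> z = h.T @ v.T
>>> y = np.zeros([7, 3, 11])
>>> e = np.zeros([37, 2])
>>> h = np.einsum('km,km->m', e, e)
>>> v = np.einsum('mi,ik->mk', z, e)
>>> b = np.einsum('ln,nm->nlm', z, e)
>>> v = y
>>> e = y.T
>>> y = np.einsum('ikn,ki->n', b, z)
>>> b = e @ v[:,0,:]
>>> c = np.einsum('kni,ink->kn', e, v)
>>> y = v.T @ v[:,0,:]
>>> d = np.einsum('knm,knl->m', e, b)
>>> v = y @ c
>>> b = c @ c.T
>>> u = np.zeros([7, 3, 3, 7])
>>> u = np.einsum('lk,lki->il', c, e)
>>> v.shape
(11, 3, 3)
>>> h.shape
(2,)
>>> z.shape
(3, 37)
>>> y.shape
(11, 3, 11)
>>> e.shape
(11, 3, 7)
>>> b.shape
(11, 11)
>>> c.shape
(11, 3)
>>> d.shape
(7,)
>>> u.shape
(7, 11)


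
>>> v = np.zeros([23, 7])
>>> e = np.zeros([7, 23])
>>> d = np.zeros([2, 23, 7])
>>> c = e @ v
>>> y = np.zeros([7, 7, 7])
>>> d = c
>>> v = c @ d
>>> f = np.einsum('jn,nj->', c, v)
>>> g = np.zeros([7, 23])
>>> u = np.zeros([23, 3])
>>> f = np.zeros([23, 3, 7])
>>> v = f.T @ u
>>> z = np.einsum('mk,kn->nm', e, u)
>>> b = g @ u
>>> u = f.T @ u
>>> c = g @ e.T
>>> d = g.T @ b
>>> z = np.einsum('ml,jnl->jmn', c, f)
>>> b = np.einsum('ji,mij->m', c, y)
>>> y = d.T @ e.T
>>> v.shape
(7, 3, 3)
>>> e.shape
(7, 23)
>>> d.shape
(23, 3)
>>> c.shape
(7, 7)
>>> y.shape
(3, 7)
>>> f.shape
(23, 3, 7)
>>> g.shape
(7, 23)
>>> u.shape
(7, 3, 3)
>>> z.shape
(23, 7, 3)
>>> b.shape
(7,)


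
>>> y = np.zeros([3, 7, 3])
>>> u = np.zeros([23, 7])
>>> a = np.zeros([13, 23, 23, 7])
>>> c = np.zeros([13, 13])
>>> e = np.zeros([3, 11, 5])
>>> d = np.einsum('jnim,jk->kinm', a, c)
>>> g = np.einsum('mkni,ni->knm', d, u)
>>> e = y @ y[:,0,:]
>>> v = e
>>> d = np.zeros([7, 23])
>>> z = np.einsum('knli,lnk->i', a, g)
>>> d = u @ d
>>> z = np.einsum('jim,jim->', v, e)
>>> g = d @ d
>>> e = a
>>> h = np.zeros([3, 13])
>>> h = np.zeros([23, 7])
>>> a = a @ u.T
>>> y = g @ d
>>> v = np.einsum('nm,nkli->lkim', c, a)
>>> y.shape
(23, 23)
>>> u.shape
(23, 7)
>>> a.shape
(13, 23, 23, 23)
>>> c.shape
(13, 13)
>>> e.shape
(13, 23, 23, 7)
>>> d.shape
(23, 23)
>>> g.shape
(23, 23)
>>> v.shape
(23, 23, 23, 13)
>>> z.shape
()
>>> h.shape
(23, 7)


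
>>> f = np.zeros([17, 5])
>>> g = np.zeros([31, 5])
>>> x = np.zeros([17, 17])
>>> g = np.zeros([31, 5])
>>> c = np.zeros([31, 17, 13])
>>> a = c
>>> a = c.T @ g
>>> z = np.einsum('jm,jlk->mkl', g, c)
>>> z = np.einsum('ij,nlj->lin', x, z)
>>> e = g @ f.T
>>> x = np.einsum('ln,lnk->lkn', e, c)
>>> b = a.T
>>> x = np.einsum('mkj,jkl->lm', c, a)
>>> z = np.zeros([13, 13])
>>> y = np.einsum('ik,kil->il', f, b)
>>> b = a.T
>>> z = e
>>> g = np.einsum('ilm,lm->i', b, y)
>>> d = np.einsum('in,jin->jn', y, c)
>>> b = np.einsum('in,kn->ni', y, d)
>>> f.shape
(17, 5)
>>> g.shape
(5,)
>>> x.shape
(5, 31)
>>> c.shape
(31, 17, 13)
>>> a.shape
(13, 17, 5)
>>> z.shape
(31, 17)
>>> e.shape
(31, 17)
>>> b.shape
(13, 17)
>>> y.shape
(17, 13)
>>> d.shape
(31, 13)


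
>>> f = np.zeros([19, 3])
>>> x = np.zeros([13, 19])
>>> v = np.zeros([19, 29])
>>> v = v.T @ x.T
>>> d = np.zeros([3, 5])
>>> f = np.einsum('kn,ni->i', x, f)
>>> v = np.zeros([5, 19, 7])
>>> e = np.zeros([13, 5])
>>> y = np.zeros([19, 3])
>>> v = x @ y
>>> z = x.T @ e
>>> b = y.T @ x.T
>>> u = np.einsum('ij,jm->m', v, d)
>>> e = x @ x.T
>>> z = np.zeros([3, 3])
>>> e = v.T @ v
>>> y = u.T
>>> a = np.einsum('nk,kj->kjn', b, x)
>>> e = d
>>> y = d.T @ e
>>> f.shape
(3,)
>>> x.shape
(13, 19)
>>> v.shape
(13, 3)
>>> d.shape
(3, 5)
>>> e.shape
(3, 5)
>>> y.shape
(5, 5)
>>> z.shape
(3, 3)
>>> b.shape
(3, 13)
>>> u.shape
(5,)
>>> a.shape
(13, 19, 3)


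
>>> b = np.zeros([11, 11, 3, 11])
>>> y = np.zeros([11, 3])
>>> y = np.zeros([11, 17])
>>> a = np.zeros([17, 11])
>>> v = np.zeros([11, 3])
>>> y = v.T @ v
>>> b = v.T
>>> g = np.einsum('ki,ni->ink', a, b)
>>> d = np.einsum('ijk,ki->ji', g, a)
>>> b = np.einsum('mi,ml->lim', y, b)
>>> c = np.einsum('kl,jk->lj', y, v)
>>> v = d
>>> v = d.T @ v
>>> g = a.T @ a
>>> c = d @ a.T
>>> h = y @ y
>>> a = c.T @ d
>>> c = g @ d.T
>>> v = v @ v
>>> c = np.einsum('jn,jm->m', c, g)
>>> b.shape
(11, 3, 3)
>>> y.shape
(3, 3)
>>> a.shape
(17, 11)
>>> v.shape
(11, 11)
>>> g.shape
(11, 11)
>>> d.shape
(3, 11)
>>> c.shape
(11,)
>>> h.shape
(3, 3)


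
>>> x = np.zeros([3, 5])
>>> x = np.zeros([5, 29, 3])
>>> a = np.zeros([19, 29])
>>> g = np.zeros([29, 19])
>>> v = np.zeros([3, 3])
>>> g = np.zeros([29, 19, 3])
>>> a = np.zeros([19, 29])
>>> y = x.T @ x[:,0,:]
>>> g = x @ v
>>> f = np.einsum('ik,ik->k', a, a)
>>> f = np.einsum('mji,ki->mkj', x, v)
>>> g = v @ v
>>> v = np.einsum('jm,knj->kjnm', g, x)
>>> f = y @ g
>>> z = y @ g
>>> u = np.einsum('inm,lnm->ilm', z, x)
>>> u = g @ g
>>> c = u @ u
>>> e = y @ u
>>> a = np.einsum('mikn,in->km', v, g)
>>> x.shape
(5, 29, 3)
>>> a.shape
(29, 5)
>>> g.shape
(3, 3)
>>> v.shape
(5, 3, 29, 3)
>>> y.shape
(3, 29, 3)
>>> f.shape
(3, 29, 3)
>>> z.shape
(3, 29, 3)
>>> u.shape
(3, 3)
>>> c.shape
(3, 3)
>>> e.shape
(3, 29, 3)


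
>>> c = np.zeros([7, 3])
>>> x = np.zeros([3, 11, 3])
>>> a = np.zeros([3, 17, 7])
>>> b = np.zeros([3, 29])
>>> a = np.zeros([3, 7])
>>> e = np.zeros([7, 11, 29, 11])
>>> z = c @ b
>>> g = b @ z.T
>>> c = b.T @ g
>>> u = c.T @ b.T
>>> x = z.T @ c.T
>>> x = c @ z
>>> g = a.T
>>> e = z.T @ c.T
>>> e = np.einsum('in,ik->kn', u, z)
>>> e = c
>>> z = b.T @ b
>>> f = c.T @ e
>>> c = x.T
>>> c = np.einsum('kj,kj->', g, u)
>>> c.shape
()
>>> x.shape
(29, 29)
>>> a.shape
(3, 7)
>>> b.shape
(3, 29)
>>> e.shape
(29, 7)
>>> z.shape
(29, 29)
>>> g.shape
(7, 3)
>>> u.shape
(7, 3)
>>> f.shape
(7, 7)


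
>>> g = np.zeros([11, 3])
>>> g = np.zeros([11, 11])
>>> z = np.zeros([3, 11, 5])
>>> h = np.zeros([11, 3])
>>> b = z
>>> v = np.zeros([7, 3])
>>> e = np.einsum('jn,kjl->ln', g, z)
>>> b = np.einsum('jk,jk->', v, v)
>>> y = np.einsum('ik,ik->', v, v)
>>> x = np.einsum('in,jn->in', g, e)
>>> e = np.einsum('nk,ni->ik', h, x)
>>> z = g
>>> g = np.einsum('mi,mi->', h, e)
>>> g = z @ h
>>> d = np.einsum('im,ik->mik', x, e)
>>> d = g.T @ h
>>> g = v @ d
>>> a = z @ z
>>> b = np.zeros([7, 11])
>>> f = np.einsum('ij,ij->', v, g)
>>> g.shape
(7, 3)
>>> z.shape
(11, 11)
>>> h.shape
(11, 3)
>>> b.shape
(7, 11)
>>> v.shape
(7, 3)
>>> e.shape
(11, 3)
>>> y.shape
()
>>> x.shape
(11, 11)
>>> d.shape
(3, 3)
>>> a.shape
(11, 11)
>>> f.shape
()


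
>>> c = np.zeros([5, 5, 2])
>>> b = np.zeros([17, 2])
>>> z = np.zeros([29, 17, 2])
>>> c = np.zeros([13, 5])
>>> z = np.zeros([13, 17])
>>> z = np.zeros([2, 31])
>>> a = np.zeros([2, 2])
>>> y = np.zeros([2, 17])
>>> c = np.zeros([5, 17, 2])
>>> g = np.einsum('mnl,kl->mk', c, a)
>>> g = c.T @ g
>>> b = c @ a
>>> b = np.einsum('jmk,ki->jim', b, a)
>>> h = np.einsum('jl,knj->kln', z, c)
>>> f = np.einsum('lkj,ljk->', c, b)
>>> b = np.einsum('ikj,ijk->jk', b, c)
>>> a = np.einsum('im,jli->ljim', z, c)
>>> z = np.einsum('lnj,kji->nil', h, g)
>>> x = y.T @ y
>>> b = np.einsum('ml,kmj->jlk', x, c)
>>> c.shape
(5, 17, 2)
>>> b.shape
(2, 17, 5)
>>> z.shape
(31, 2, 5)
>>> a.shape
(17, 5, 2, 31)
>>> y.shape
(2, 17)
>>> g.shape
(2, 17, 2)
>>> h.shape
(5, 31, 17)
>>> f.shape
()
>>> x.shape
(17, 17)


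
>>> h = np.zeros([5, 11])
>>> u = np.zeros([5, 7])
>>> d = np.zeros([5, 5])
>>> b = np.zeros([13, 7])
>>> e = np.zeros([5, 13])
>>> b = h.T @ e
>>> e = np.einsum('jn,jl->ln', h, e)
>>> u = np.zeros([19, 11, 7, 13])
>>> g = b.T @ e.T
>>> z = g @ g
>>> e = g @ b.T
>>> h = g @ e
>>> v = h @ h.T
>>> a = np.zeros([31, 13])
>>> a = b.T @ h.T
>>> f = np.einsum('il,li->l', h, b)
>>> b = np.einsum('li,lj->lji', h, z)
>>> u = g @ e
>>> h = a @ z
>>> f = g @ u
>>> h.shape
(13, 13)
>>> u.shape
(13, 11)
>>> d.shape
(5, 5)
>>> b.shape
(13, 13, 11)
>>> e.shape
(13, 11)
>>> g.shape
(13, 13)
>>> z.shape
(13, 13)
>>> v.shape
(13, 13)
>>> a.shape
(13, 13)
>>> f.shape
(13, 11)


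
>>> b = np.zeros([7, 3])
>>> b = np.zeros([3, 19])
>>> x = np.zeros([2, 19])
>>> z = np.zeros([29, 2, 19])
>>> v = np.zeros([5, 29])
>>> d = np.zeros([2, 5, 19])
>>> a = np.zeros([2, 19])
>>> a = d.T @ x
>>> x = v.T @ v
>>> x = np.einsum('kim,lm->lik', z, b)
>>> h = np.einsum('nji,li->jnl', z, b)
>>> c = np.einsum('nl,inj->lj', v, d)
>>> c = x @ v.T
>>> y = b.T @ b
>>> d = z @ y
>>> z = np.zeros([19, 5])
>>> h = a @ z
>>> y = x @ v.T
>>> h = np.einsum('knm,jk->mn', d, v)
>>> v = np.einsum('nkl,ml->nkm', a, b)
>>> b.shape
(3, 19)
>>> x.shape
(3, 2, 29)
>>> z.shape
(19, 5)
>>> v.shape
(19, 5, 3)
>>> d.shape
(29, 2, 19)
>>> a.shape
(19, 5, 19)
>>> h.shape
(19, 2)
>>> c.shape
(3, 2, 5)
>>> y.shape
(3, 2, 5)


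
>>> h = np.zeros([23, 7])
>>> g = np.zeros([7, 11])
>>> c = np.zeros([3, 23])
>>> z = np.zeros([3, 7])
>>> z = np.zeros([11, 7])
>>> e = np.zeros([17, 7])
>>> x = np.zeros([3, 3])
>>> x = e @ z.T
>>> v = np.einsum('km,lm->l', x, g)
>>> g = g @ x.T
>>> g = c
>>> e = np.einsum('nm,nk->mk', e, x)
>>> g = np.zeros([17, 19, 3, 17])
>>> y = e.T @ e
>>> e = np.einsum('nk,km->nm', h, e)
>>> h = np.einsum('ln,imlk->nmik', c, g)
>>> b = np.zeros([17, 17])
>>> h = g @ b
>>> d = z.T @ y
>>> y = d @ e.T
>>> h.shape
(17, 19, 3, 17)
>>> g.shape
(17, 19, 3, 17)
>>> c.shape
(3, 23)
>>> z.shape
(11, 7)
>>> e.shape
(23, 11)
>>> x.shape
(17, 11)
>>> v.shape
(7,)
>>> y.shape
(7, 23)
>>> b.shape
(17, 17)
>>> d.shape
(7, 11)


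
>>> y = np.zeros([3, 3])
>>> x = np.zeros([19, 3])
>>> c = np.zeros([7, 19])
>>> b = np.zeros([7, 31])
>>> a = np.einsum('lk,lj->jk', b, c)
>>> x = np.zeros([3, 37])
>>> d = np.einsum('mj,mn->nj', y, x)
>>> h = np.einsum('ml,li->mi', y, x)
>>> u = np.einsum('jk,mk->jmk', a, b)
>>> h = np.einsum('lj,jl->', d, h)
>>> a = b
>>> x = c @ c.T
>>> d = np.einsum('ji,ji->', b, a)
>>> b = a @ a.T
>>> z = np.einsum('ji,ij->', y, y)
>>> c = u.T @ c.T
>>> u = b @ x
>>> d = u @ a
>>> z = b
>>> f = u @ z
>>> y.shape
(3, 3)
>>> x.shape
(7, 7)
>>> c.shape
(31, 7, 7)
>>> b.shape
(7, 7)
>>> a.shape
(7, 31)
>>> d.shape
(7, 31)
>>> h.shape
()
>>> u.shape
(7, 7)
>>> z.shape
(7, 7)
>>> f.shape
(7, 7)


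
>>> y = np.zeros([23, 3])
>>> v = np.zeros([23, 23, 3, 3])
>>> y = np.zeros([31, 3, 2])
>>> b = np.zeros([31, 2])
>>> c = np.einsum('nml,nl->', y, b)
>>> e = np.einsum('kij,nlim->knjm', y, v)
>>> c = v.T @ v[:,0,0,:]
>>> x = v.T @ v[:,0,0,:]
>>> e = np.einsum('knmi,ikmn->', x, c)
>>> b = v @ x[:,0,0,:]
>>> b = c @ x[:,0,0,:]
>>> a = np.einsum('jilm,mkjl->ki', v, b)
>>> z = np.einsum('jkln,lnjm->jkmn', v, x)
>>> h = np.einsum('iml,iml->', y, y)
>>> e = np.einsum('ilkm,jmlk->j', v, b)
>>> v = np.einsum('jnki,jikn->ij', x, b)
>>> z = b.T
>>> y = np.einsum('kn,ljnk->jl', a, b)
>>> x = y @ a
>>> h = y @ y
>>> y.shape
(3, 3)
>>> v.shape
(3, 3)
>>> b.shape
(3, 3, 23, 3)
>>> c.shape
(3, 3, 23, 3)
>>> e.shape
(3,)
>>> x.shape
(3, 23)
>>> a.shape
(3, 23)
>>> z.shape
(3, 23, 3, 3)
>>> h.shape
(3, 3)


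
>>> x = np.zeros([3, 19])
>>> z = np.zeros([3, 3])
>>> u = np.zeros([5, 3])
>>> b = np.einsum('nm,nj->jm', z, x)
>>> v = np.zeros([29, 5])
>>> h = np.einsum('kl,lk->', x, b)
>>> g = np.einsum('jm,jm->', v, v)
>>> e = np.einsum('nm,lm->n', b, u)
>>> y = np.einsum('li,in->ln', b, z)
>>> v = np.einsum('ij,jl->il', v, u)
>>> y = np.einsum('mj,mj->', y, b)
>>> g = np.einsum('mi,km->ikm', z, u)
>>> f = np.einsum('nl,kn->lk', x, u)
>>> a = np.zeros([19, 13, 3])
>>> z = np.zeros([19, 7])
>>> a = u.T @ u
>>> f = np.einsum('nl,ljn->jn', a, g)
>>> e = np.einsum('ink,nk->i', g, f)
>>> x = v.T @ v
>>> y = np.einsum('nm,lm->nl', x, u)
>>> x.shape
(3, 3)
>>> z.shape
(19, 7)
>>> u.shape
(5, 3)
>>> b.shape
(19, 3)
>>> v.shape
(29, 3)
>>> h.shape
()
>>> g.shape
(3, 5, 3)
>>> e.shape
(3,)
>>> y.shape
(3, 5)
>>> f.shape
(5, 3)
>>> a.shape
(3, 3)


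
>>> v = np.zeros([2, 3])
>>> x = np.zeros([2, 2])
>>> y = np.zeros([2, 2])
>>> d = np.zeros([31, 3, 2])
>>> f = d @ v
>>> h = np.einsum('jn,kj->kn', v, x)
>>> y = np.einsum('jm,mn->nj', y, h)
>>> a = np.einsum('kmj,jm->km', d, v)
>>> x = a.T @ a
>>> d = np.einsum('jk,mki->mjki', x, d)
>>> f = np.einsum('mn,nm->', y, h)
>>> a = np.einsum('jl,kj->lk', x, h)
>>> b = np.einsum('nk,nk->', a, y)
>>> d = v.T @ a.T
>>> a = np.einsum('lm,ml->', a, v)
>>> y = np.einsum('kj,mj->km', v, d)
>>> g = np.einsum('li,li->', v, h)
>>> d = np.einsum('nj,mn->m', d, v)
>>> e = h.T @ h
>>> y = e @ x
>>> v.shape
(2, 3)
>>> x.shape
(3, 3)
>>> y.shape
(3, 3)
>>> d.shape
(2,)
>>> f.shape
()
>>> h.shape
(2, 3)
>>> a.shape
()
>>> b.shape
()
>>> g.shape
()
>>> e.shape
(3, 3)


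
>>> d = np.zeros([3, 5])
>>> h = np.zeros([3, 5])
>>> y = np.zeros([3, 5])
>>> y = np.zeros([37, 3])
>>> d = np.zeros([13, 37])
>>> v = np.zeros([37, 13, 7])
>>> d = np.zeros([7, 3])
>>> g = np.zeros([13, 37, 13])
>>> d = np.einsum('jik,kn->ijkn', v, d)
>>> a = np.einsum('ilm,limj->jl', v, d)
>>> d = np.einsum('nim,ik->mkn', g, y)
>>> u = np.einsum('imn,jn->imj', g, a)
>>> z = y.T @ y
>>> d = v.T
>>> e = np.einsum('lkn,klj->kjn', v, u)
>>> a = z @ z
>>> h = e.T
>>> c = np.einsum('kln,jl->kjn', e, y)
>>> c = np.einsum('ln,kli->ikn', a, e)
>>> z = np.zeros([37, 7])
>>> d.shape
(7, 13, 37)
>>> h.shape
(7, 3, 13)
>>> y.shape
(37, 3)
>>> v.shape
(37, 13, 7)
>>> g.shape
(13, 37, 13)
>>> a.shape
(3, 3)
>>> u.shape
(13, 37, 3)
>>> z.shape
(37, 7)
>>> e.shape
(13, 3, 7)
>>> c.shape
(7, 13, 3)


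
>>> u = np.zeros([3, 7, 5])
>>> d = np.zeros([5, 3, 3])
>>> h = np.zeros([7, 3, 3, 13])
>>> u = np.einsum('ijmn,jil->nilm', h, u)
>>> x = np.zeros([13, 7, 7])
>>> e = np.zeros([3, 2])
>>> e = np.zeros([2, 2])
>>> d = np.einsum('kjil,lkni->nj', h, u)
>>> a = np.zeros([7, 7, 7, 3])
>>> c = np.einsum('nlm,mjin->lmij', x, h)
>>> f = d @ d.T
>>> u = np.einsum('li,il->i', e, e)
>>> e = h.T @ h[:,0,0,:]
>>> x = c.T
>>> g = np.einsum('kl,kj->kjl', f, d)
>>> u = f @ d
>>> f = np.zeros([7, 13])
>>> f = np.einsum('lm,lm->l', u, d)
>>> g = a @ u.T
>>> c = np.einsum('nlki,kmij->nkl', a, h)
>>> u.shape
(5, 3)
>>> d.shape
(5, 3)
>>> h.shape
(7, 3, 3, 13)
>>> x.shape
(3, 3, 7, 7)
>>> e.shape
(13, 3, 3, 13)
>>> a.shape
(7, 7, 7, 3)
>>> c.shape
(7, 7, 7)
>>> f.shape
(5,)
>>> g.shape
(7, 7, 7, 5)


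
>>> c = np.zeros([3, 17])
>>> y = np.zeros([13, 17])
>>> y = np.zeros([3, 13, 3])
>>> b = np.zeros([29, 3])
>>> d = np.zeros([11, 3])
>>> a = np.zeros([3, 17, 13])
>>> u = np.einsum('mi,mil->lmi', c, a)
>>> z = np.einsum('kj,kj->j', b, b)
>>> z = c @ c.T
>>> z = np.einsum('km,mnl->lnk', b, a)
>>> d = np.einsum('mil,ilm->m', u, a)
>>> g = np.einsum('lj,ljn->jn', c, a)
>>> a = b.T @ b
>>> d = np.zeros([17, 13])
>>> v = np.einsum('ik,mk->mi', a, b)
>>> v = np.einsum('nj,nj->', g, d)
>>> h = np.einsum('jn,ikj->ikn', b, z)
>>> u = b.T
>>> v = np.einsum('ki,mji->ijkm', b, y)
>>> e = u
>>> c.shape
(3, 17)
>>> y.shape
(3, 13, 3)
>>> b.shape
(29, 3)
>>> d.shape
(17, 13)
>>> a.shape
(3, 3)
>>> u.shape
(3, 29)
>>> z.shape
(13, 17, 29)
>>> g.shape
(17, 13)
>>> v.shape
(3, 13, 29, 3)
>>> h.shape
(13, 17, 3)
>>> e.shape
(3, 29)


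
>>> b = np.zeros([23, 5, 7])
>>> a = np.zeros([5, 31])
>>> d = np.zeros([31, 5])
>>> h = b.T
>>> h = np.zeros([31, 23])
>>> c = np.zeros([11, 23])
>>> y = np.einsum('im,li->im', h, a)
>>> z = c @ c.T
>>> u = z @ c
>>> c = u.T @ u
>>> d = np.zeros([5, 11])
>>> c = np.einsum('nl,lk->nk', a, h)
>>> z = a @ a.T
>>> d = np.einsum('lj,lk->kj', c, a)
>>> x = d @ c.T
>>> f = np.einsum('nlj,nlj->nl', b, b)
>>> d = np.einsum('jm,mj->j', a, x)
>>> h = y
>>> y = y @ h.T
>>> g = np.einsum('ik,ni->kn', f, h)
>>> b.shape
(23, 5, 7)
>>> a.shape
(5, 31)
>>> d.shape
(5,)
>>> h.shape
(31, 23)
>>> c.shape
(5, 23)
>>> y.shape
(31, 31)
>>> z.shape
(5, 5)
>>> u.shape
(11, 23)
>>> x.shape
(31, 5)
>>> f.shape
(23, 5)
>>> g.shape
(5, 31)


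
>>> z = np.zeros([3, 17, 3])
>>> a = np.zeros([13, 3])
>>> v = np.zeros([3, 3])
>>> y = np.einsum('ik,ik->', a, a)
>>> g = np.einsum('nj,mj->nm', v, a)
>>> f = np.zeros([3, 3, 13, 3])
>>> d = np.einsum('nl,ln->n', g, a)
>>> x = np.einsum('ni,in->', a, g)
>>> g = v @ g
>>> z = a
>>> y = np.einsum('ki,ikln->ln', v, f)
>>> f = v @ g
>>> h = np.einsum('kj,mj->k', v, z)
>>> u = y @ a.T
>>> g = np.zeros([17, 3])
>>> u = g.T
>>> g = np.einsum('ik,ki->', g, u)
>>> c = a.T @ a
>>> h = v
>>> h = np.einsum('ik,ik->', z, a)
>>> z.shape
(13, 3)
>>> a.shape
(13, 3)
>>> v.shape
(3, 3)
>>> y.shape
(13, 3)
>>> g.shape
()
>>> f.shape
(3, 13)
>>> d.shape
(3,)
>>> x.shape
()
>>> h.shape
()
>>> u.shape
(3, 17)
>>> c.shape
(3, 3)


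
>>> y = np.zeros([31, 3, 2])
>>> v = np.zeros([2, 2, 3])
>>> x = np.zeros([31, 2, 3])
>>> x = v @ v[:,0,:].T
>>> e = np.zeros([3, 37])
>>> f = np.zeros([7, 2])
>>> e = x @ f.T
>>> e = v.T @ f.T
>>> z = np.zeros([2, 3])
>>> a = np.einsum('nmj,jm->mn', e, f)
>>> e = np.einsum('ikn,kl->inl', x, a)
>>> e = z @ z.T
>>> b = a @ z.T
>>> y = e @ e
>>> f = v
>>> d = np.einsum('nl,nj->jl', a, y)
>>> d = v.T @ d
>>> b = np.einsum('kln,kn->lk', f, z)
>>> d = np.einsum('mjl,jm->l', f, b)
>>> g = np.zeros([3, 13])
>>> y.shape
(2, 2)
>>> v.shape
(2, 2, 3)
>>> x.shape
(2, 2, 2)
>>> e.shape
(2, 2)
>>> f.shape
(2, 2, 3)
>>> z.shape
(2, 3)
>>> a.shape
(2, 3)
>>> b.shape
(2, 2)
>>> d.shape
(3,)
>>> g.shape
(3, 13)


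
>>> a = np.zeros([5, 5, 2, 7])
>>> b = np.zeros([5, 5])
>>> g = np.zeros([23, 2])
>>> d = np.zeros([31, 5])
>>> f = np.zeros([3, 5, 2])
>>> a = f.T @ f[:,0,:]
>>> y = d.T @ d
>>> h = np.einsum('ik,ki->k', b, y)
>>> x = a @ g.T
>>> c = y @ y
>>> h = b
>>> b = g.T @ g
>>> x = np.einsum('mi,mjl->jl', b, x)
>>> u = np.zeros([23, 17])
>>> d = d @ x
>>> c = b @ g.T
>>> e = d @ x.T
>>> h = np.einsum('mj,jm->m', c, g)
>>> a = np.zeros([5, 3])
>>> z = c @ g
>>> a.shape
(5, 3)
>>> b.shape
(2, 2)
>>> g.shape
(23, 2)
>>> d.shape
(31, 23)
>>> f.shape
(3, 5, 2)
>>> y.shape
(5, 5)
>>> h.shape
(2,)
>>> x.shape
(5, 23)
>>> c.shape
(2, 23)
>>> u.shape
(23, 17)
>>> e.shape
(31, 5)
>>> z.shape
(2, 2)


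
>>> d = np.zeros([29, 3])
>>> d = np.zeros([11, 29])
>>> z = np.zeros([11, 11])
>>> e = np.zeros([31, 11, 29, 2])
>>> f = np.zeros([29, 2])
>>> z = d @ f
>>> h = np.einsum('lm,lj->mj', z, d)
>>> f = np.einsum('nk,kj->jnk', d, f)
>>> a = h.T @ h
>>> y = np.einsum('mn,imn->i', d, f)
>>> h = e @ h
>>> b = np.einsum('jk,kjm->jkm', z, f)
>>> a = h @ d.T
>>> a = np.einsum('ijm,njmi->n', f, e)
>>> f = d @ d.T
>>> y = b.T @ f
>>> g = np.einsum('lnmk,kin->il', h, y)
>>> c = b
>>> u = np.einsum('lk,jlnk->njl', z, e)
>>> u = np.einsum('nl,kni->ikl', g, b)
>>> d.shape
(11, 29)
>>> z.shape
(11, 2)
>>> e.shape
(31, 11, 29, 2)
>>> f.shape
(11, 11)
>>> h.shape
(31, 11, 29, 29)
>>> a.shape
(31,)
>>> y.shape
(29, 2, 11)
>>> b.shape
(11, 2, 29)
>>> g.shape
(2, 31)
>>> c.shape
(11, 2, 29)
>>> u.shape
(29, 11, 31)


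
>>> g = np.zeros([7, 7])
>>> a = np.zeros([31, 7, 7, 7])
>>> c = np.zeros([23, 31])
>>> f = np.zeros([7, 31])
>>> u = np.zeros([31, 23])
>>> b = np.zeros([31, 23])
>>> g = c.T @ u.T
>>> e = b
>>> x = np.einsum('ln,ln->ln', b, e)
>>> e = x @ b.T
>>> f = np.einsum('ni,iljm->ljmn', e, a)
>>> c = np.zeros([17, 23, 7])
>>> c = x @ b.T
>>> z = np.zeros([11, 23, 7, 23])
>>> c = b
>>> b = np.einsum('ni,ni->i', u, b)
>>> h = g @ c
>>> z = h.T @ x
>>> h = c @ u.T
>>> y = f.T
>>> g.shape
(31, 31)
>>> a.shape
(31, 7, 7, 7)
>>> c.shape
(31, 23)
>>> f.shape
(7, 7, 7, 31)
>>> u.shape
(31, 23)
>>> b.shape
(23,)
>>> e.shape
(31, 31)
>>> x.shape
(31, 23)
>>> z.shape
(23, 23)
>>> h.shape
(31, 31)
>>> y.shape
(31, 7, 7, 7)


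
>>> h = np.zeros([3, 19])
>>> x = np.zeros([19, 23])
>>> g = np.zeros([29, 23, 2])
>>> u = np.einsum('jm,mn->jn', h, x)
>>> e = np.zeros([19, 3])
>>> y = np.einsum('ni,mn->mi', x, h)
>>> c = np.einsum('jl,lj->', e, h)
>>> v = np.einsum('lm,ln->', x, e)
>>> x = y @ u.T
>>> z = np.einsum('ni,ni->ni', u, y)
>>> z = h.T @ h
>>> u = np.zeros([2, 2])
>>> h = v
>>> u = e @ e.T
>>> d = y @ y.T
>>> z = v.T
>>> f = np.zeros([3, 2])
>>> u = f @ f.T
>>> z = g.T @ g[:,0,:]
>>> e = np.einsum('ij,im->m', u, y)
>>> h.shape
()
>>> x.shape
(3, 3)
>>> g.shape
(29, 23, 2)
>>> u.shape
(3, 3)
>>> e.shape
(23,)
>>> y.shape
(3, 23)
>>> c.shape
()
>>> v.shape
()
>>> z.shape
(2, 23, 2)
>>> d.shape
(3, 3)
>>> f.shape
(3, 2)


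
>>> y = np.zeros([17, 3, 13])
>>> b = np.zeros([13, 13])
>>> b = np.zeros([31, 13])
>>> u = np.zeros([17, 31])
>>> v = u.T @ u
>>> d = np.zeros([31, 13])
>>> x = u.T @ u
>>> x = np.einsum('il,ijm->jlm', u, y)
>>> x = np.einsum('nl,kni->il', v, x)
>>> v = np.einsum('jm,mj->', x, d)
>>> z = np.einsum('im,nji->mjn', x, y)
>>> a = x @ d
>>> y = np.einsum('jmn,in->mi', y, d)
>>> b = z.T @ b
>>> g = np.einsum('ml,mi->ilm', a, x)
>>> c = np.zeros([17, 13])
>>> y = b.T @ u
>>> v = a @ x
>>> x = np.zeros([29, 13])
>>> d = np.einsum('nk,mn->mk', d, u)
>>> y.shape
(13, 3, 31)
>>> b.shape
(17, 3, 13)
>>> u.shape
(17, 31)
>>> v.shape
(13, 31)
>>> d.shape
(17, 13)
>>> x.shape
(29, 13)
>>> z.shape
(31, 3, 17)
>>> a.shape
(13, 13)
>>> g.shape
(31, 13, 13)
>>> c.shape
(17, 13)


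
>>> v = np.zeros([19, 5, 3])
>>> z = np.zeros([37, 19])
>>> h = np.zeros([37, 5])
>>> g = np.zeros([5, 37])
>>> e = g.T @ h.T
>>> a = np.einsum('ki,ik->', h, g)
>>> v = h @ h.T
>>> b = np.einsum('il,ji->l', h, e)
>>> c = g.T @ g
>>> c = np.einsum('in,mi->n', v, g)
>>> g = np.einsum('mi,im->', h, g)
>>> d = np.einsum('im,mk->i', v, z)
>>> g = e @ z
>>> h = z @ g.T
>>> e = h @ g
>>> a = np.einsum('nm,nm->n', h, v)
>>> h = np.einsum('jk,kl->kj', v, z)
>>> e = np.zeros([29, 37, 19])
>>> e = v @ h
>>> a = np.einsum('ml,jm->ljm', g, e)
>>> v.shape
(37, 37)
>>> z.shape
(37, 19)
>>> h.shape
(37, 37)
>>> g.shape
(37, 19)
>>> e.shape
(37, 37)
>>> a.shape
(19, 37, 37)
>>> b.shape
(5,)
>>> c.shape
(37,)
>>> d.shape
(37,)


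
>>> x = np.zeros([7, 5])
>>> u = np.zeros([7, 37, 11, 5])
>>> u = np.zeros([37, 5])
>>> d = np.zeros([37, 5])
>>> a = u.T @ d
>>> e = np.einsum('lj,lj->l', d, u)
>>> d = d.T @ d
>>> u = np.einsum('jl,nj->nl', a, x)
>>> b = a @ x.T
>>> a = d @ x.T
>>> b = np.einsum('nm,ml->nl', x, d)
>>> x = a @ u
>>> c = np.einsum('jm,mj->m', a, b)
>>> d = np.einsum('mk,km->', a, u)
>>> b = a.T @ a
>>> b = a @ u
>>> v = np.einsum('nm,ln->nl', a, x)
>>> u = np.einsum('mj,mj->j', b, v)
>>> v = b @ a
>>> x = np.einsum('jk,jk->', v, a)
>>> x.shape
()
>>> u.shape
(5,)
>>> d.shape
()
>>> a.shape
(5, 7)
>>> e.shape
(37,)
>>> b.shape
(5, 5)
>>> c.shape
(7,)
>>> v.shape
(5, 7)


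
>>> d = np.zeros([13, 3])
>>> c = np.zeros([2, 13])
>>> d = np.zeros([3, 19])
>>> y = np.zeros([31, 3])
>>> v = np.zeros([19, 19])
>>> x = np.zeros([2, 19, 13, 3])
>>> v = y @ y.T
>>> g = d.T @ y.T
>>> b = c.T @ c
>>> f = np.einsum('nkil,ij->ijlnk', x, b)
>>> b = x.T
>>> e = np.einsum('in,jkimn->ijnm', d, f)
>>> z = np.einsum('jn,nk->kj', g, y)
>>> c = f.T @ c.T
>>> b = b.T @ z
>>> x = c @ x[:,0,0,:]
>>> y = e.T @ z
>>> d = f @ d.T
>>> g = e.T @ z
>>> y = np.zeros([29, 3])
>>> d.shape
(13, 13, 3, 2, 3)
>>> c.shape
(19, 2, 3, 13, 2)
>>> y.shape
(29, 3)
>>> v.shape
(31, 31)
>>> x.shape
(19, 2, 3, 13, 3)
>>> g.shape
(2, 19, 13, 19)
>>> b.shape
(2, 19, 13, 19)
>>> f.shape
(13, 13, 3, 2, 19)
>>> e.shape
(3, 13, 19, 2)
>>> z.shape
(3, 19)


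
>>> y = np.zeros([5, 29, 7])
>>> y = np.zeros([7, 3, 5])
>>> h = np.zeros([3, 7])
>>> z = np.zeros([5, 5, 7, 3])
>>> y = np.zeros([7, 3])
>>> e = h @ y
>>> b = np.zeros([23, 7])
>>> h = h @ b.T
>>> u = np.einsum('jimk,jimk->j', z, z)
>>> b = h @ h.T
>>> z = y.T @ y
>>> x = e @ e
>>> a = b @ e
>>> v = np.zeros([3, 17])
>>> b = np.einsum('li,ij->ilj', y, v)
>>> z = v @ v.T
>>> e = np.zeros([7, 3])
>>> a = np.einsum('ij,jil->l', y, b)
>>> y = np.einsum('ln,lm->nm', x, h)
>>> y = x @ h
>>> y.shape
(3, 23)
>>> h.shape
(3, 23)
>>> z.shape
(3, 3)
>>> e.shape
(7, 3)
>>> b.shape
(3, 7, 17)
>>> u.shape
(5,)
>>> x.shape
(3, 3)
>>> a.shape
(17,)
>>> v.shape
(3, 17)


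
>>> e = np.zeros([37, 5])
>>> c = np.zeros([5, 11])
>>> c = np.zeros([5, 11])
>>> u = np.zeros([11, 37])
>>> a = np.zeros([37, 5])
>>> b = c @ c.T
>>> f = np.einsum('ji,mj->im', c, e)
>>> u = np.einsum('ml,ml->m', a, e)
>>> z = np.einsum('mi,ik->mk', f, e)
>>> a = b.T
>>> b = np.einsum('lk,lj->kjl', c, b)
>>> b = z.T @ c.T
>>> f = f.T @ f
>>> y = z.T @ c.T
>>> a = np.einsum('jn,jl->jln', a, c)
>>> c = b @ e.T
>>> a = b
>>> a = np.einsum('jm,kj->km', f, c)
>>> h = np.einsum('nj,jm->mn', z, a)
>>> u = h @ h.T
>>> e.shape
(37, 5)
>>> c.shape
(5, 37)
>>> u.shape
(37, 37)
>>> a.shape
(5, 37)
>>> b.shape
(5, 5)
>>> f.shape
(37, 37)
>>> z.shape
(11, 5)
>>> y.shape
(5, 5)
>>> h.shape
(37, 11)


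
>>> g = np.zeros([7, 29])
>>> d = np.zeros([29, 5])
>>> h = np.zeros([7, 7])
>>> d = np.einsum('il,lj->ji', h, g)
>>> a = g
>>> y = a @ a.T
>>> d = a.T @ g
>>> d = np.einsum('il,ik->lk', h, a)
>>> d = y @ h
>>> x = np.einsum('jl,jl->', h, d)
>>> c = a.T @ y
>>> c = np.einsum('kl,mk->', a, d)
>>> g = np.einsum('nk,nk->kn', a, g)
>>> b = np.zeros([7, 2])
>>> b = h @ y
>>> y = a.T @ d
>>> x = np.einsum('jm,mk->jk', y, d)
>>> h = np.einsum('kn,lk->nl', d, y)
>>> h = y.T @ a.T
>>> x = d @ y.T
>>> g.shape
(29, 7)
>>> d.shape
(7, 7)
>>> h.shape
(7, 7)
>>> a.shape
(7, 29)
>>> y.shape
(29, 7)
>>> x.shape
(7, 29)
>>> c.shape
()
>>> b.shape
(7, 7)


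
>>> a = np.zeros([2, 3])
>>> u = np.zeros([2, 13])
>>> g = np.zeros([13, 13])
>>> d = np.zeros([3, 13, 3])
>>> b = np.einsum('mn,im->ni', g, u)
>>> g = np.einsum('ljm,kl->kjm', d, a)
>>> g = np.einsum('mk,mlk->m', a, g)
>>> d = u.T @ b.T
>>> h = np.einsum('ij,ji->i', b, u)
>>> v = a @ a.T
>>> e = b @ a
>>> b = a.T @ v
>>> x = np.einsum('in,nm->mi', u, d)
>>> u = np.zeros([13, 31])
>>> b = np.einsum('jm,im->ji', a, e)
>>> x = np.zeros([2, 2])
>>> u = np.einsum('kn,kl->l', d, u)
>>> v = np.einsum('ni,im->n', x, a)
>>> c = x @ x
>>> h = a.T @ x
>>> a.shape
(2, 3)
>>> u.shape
(31,)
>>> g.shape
(2,)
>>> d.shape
(13, 13)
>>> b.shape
(2, 13)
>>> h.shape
(3, 2)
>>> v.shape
(2,)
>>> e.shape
(13, 3)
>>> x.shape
(2, 2)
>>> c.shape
(2, 2)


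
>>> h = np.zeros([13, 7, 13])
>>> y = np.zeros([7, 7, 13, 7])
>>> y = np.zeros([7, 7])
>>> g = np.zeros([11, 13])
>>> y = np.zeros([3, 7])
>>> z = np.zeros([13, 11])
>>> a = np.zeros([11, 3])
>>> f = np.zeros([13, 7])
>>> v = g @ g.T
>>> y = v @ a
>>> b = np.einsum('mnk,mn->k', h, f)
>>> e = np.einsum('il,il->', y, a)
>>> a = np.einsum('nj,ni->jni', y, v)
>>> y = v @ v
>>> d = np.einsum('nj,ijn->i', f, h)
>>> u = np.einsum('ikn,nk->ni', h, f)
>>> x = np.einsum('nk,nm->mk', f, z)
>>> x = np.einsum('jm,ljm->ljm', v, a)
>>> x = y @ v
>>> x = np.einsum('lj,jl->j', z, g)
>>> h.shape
(13, 7, 13)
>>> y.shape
(11, 11)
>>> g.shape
(11, 13)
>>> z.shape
(13, 11)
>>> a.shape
(3, 11, 11)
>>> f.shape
(13, 7)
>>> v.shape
(11, 11)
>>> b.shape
(13,)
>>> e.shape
()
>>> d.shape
(13,)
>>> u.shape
(13, 13)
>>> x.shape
(11,)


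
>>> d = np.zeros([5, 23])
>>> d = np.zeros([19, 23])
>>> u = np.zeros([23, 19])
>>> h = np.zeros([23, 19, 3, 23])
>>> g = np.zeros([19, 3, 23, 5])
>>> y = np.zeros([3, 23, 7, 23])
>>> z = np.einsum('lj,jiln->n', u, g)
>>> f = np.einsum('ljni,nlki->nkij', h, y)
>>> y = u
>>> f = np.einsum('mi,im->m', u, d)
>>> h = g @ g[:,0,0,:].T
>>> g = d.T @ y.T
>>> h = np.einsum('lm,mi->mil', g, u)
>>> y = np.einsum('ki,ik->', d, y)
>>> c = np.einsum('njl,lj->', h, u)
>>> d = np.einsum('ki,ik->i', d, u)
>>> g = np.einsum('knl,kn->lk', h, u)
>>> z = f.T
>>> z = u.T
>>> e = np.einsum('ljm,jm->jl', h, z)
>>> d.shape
(23,)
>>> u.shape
(23, 19)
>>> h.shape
(23, 19, 23)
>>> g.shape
(23, 23)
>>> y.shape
()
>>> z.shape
(19, 23)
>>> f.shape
(23,)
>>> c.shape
()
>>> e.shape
(19, 23)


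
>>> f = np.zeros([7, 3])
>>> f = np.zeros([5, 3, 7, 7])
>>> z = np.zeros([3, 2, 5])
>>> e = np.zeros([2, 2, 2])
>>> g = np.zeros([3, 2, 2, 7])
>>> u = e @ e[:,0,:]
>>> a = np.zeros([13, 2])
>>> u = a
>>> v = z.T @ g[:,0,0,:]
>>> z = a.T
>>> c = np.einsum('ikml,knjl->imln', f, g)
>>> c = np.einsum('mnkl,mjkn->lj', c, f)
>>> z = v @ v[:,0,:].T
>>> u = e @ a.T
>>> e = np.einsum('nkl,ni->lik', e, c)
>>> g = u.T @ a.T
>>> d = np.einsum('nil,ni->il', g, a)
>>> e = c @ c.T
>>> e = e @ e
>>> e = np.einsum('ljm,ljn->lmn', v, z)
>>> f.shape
(5, 3, 7, 7)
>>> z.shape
(5, 2, 5)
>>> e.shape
(5, 7, 5)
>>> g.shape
(13, 2, 13)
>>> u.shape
(2, 2, 13)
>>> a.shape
(13, 2)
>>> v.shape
(5, 2, 7)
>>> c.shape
(2, 3)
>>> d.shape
(2, 13)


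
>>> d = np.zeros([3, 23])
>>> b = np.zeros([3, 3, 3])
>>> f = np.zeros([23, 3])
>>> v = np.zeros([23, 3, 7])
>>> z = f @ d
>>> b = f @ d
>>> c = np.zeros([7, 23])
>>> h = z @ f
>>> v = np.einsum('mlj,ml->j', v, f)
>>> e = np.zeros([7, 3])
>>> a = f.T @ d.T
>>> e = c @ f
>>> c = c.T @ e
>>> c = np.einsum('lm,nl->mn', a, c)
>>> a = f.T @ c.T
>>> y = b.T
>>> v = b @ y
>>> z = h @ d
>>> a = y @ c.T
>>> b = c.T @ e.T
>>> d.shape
(3, 23)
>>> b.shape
(23, 7)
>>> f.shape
(23, 3)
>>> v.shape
(23, 23)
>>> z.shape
(23, 23)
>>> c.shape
(3, 23)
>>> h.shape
(23, 3)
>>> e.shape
(7, 3)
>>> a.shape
(23, 3)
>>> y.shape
(23, 23)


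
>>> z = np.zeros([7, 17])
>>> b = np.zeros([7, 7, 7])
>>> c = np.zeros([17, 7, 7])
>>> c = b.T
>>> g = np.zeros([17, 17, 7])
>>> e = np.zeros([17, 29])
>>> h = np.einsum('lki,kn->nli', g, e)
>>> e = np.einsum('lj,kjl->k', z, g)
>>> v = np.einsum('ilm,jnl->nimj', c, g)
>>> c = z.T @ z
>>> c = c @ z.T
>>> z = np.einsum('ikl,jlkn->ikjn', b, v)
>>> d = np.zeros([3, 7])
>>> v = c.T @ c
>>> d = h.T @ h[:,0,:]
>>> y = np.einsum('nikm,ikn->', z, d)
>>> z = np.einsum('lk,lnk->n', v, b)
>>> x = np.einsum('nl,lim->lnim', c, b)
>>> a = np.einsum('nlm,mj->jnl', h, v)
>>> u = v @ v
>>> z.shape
(7,)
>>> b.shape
(7, 7, 7)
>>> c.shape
(17, 7)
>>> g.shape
(17, 17, 7)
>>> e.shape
(17,)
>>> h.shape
(29, 17, 7)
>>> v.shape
(7, 7)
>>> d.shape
(7, 17, 7)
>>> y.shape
()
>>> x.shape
(7, 17, 7, 7)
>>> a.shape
(7, 29, 17)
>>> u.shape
(7, 7)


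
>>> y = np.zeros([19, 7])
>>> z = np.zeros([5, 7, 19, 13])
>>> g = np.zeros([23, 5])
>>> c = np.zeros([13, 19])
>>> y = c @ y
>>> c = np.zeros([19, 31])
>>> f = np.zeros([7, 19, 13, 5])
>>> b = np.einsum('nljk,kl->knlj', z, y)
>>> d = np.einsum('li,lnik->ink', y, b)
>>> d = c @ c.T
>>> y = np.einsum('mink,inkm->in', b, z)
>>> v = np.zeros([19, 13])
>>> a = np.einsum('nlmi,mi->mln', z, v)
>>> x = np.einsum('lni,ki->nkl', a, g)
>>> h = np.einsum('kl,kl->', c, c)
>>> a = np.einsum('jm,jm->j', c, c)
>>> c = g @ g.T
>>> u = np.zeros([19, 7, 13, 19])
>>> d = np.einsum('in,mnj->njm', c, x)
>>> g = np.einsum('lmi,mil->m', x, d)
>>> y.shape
(5, 7)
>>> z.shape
(5, 7, 19, 13)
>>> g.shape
(23,)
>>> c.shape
(23, 23)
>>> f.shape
(7, 19, 13, 5)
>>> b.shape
(13, 5, 7, 19)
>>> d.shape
(23, 19, 7)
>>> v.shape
(19, 13)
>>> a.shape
(19,)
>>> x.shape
(7, 23, 19)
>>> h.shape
()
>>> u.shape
(19, 7, 13, 19)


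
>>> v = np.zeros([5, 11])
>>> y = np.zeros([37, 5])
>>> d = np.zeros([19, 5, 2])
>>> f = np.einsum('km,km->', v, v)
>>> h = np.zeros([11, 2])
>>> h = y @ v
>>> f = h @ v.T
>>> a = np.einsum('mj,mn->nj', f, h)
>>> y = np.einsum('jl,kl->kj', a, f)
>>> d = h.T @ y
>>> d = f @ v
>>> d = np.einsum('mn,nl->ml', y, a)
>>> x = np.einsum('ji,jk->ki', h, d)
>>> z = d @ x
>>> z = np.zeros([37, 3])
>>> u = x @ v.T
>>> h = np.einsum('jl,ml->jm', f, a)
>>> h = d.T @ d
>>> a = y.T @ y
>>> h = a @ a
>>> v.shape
(5, 11)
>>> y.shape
(37, 11)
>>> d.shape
(37, 5)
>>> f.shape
(37, 5)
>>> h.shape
(11, 11)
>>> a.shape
(11, 11)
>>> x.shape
(5, 11)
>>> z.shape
(37, 3)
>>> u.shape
(5, 5)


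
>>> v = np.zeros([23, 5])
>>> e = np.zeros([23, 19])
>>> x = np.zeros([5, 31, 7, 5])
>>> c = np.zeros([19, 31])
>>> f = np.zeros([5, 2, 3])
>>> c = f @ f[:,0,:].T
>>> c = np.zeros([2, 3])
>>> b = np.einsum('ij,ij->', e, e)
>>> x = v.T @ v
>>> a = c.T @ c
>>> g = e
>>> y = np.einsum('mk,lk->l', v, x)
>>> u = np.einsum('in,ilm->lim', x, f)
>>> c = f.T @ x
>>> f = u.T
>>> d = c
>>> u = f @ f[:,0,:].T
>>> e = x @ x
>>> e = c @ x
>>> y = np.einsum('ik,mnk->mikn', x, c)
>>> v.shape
(23, 5)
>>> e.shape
(3, 2, 5)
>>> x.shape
(5, 5)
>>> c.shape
(3, 2, 5)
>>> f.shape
(3, 5, 2)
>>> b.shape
()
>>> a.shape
(3, 3)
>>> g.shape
(23, 19)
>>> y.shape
(3, 5, 5, 2)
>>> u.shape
(3, 5, 3)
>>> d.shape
(3, 2, 5)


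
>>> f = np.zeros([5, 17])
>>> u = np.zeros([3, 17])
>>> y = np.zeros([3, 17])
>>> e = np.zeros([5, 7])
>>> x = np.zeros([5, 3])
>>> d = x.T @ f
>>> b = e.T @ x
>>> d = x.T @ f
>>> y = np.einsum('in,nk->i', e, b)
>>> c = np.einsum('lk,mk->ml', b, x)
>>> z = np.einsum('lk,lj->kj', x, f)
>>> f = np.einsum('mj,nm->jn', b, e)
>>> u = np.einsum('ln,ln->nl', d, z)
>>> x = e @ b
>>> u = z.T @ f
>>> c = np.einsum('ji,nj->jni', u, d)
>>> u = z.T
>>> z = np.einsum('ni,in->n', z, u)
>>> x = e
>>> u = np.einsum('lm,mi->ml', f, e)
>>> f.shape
(3, 5)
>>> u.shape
(5, 3)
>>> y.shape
(5,)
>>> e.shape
(5, 7)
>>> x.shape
(5, 7)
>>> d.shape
(3, 17)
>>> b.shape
(7, 3)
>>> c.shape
(17, 3, 5)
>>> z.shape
(3,)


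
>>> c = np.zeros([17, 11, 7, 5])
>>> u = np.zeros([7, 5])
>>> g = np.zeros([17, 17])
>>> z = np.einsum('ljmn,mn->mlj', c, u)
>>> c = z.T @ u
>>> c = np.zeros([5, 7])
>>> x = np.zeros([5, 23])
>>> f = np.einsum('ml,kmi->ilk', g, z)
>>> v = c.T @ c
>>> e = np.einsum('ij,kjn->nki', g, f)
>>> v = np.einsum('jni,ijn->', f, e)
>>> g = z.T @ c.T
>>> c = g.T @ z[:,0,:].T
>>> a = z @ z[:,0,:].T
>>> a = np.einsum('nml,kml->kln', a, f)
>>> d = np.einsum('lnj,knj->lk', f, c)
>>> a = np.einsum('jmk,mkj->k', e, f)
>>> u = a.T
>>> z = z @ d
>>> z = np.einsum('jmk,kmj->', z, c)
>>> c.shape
(5, 17, 7)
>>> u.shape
(17,)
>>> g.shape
(11, 17, 5)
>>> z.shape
()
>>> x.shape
(5, 23)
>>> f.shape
(11, 17, 7)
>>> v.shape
()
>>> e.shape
(7, 11, 17)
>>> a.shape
(17,)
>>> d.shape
(11, 5)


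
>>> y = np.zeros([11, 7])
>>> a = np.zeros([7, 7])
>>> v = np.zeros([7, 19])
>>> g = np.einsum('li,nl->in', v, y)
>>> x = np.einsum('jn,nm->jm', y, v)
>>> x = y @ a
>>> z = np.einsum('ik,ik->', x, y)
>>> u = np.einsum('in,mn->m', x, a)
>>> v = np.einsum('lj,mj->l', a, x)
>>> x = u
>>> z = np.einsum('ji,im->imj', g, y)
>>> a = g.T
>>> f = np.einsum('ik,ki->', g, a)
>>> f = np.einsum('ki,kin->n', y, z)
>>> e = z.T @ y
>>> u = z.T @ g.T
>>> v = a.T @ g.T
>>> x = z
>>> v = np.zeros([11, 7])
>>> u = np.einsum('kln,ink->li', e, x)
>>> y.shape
(11, 7)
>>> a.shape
(11, 19)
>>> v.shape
(11, 7)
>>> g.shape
(19, 11)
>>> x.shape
(11, 7, 19)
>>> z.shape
(11, 7, 19)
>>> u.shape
(7, 11)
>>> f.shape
(19,)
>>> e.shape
(19, 7, 7)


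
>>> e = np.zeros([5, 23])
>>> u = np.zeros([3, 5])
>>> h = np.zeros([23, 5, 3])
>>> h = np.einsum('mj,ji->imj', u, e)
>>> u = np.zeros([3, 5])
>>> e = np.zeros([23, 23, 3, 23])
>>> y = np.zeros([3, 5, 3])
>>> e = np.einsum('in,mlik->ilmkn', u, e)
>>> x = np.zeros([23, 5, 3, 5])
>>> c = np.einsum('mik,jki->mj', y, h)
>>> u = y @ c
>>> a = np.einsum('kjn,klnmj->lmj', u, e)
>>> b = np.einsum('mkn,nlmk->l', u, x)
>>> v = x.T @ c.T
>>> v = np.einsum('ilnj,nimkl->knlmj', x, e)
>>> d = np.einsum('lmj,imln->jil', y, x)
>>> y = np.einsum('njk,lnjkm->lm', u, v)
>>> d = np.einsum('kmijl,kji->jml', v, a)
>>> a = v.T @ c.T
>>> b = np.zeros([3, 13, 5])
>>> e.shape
(3, 23, 23, 23, 5)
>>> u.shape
(3, 5, 23)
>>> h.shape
(23, 3, 5)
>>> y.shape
(23, 5)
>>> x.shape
(23, 5, 3, 5)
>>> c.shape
(3, 23)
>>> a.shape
(5, 23, 5, 3, 3)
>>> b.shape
(3, 13, 5)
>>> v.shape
(23, 3, 5, 23, 5)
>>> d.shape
(23, 3, 5)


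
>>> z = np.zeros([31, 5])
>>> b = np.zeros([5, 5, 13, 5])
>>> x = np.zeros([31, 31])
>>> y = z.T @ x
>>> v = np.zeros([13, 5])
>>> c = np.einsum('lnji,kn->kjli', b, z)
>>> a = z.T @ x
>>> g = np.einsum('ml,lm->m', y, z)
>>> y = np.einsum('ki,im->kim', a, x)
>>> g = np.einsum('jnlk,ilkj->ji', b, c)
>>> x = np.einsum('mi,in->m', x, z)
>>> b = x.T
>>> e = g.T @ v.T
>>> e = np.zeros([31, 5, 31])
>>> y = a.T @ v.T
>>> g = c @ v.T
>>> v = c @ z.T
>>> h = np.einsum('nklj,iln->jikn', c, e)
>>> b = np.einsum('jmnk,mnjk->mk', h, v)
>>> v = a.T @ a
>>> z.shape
(31, 5)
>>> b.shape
(31, 31)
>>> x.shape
(31,)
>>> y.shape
(31, 13)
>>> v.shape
(31, 31)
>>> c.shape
(31, 13, 5, 5)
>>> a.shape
(5, 31)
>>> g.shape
(31, 13, 5, 13)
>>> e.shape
(31, 5, 31)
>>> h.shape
(5, 31, 13, 31)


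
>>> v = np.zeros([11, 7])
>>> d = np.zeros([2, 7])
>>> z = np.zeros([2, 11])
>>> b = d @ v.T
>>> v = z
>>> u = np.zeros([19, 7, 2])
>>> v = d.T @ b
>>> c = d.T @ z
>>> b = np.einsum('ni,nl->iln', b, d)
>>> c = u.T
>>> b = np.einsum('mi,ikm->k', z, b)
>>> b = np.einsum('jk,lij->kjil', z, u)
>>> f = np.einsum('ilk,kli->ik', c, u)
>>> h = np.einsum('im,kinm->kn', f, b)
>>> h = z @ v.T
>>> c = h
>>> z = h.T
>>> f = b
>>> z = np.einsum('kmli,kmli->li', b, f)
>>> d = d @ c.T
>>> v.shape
(7, 11)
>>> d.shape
(2, 2)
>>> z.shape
(7, 19)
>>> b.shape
(11, 2, 7, 19)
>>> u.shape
(19, 7, 2)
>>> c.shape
(2, 7)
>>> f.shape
(11, 2, 7, 19)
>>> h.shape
(2, 7)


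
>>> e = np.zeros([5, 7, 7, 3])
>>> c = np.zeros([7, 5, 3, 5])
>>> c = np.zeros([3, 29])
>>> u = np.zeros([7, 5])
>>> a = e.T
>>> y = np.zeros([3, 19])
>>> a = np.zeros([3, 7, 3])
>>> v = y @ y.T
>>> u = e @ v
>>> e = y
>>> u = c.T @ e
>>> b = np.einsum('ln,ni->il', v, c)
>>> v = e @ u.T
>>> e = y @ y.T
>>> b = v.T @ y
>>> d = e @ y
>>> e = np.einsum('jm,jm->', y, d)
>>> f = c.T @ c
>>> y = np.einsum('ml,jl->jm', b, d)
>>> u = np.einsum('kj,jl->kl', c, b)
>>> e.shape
()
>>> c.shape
(3, 29)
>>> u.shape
(3, 19)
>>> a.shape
(3, 7, 3)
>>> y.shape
(3, 29)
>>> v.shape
(3, 29)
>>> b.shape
(29, 19)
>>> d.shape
(3, 19)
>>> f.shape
(29, 29)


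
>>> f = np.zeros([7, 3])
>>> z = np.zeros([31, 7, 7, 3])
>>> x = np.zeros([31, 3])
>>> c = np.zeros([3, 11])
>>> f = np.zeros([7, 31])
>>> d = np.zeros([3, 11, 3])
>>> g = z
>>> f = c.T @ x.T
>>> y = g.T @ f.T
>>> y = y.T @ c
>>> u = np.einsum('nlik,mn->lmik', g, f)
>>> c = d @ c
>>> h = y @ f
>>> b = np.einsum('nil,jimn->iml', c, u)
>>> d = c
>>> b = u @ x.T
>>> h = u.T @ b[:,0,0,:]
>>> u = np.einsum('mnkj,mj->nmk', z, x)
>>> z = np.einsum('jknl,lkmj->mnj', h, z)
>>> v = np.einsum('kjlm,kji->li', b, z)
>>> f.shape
(11, 31)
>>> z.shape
(7, 11, 3)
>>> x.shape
(31, 3)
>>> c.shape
(3, 11, 11)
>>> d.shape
(3, 11, 11)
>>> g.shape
(31, 7, 7, 3)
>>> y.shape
(11, 7, 7, 11)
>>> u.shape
(7, 31, 7)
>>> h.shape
(3, 7, 11, 31)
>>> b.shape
(7, 11, 7, 31)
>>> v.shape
(7, 3)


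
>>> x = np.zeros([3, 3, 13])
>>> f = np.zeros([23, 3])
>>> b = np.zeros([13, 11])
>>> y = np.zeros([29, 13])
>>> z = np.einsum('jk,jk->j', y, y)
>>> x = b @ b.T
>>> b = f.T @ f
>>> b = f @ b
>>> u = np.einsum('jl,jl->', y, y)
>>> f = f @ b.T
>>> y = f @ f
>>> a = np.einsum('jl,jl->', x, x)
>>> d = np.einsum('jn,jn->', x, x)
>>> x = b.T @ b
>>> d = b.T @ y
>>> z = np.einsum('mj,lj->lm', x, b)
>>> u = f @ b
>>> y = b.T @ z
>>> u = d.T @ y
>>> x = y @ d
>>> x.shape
(3, 23)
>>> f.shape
(23, 23)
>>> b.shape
(23, 3)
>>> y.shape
(3, 3)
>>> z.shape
(23, 3)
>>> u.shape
(23, 3)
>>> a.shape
()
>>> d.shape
(3, 23)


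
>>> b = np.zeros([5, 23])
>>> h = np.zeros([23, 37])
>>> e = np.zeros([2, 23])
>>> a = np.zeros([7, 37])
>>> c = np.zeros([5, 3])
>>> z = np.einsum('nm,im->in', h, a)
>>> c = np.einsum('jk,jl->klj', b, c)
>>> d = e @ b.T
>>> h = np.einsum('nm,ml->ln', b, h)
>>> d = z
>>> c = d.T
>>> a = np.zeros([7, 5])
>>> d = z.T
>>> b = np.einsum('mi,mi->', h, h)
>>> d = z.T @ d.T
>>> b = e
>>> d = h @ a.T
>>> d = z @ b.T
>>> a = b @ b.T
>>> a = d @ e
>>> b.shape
(2, 23)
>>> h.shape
(37, 5)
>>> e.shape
(2, 23)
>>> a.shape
(7, 23)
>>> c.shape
(23, 7)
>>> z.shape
(7, 23)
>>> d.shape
(7, 2)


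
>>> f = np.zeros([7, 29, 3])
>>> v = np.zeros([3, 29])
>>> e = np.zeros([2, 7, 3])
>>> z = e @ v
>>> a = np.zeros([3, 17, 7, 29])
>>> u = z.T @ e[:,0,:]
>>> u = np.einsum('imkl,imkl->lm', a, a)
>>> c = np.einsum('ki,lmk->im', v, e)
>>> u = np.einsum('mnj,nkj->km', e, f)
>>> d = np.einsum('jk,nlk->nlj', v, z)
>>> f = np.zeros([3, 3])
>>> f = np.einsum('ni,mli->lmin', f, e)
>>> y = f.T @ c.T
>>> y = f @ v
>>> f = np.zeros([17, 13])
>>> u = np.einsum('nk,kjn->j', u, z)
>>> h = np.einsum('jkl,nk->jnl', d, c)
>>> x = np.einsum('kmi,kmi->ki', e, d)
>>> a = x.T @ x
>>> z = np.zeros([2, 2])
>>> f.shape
(17, 13)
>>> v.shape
(3, 29)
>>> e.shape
(2, 7, 3)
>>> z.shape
(2, 2)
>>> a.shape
(3, 3)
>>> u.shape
(7,)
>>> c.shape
(29, 7)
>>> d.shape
(2, 7, 3)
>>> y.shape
(7, 2, 3, 29)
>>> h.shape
(2, 29, 3)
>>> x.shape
(2, 3)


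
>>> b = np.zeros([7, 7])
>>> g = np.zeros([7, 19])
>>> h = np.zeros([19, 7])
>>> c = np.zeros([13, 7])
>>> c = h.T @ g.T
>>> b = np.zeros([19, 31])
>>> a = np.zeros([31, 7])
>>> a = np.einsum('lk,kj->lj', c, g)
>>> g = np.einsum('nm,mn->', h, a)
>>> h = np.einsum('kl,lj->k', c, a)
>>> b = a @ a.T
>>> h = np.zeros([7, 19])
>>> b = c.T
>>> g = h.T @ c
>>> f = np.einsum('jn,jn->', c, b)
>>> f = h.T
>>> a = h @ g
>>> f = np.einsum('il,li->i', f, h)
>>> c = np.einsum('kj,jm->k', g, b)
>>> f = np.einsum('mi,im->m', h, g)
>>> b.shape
(7, 7)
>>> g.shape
(19, 7)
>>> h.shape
(7, 19)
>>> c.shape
(19,)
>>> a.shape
(7, 7)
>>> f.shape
(7,)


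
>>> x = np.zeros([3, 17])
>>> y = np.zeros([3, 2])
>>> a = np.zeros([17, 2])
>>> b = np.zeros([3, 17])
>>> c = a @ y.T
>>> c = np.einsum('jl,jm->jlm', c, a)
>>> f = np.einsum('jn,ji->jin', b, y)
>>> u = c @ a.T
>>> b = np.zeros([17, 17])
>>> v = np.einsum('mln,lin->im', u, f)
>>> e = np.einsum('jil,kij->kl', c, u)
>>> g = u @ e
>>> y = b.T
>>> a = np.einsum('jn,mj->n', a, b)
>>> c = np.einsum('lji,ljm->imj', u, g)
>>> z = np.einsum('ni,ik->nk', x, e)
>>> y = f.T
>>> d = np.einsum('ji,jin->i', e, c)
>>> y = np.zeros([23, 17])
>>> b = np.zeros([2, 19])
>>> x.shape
(3, 17)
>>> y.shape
(23, 17)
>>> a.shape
(2,)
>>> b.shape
(2, 19)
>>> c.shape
(17, 2, 3)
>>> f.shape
(3, 2, 17)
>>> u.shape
(17, 3, 17)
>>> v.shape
(2, 17)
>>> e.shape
(17, 2)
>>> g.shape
(17, 3, 2)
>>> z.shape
(3, 2)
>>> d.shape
(2,)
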